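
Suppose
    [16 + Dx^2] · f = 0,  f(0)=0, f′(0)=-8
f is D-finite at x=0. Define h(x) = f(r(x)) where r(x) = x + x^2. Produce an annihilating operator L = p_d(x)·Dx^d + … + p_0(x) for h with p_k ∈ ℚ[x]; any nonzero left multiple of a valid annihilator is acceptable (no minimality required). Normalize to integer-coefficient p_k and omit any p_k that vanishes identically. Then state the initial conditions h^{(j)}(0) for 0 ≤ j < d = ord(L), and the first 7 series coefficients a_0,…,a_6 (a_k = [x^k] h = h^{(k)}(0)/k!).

L = (16 + 96·x + 192·x^2 + 128·x^3) - 2·Dx + (1 + 2·x)·Dx^2  (order 2).
h: a_k = 0, -8, -8, 64/3, 64, 704/15, -64, …
ICs: h(0) = 0, h′(0) = -8.

f: a_k = 0, -8, 0, 64/3, 0, -256/15, 0, …
Change of var in L_f (x↦r) gives L₀.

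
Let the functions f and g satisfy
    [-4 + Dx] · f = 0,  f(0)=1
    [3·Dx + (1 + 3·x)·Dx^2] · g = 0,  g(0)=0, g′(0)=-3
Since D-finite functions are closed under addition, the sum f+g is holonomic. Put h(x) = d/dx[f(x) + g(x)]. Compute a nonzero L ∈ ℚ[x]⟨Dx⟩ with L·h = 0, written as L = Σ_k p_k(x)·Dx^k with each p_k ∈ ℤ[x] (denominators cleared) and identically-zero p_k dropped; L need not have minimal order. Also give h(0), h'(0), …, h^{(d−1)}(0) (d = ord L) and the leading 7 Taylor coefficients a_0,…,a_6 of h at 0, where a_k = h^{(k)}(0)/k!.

L = (-120 - 144·x) + (2 - 96·x - 144·x^2)·Dx + (7 + 33·x + 36·x^2)·Dx^2  (order 2).
h: a_k = 1, 25, 5, 371/3, -601/3, 11447/15, -97391/45, …
ICs: h(0) = 1, h′(0) = 25.

f: a_k = 1, 4, 8, 32/3, 32/3, 128/15, 256/45, …
g: a_k = 0, -3, 9/2, -9, 81/4, -243/5, 243/2, …
L₀ := lclm(L_f,L_g); ord L₀ ≤ 1+2.
h=h₀': d/dx-closure on L₀ ⇒ L.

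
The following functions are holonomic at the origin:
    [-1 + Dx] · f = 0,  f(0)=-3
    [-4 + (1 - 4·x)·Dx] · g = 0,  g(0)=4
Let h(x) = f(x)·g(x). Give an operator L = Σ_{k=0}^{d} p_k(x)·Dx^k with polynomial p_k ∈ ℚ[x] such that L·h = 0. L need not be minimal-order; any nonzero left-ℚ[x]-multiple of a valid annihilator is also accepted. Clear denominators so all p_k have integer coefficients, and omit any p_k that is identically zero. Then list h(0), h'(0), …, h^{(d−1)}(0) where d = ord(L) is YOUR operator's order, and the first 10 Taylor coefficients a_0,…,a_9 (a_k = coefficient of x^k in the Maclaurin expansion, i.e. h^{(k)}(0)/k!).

L = (5 - 4·x) + (-1 + 4·x)·Dx  (order 1).
h: a_k = -12, -60, -246, -986, -7889/2, -157781/10, -757349/12, -106028861/420, -3392923553/3360, -122145247909/30240, …
ICs: h(0) = -12.

f: a_k = -3, -3, -3/2, -1/2, -1/8, -1/40, -1/240, -1/1680, -1/13440, -1/120960, …
g: a_k = 4, 16, 64, 256, 1024, 4096, 16384, 65536, 262144, 1048576, …
f·g: L₀ = L_f ⊗_s L_g, ord ≤ 1·1.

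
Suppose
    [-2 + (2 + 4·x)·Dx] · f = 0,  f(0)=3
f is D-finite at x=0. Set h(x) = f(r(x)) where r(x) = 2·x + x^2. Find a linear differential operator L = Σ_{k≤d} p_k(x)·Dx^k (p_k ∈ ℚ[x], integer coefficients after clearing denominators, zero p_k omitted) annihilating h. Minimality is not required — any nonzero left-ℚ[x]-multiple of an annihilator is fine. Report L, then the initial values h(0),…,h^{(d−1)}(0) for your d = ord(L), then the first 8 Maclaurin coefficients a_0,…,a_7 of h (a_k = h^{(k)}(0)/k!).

f: a_k = 3, 3, -3/2, 3/2, -15/8, 21/8, -63/16, 99/16, …
Substitute x→r, Dx→(1/r')Dx; clear ⇒ L₀.
L = (-2 - 2·x) + (1 + 4·x + 2·x^2)·Dx  (order 1).
h: a_k = 3, 6, -3, 6, -27/2, 33, -171/2, 231, …
ICs: h(0) = 3.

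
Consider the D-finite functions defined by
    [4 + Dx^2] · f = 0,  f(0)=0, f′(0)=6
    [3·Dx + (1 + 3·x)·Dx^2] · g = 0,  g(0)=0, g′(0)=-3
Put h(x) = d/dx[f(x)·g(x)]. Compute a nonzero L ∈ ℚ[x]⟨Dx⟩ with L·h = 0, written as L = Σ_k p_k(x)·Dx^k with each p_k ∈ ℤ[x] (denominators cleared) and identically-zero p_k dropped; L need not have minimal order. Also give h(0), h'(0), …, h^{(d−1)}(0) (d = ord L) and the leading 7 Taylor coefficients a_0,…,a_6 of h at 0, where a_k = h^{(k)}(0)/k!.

L = (-21880 - 49536·x - 195264·x^2 - 252288·x^3 + 225504·x^4 + 746496·x^5 + 373248·x^6) + (-9384 - 44856·x - 47520·x^2 + 90720·x^3 + 311040·x^4 + 186624·x^5)·Dx + (-6026 - 16344·x - 53892·x^2 - 32832·x^3 + 182736·x^4 + 373248·x^5 + 186624·x^6)·Dx^2 + (-2346 - 11214·x - 11880·x^2 + 22680·x^3 + 77760·x^4 + 46656·x^5)·Dx^3 + (-139 - 990·x - 1269·x^2 + 7560·x^3 + 31590·x^4 + 46656·x^5 + 23328·x^6)·Dx^4  (order 4).
h: a_k = 0, -36, 81, -168, 1035/2, -1548, 22806/5, …
ICs: h(0) = 0, h′(0) = -36, h′′(0) = 162, h′′′(0) = -1008.

f: a_k = 0, 6, 0, -4, 0, 4/5, 0, …
g: a_k = 0, -3, 9/2, -9, 81/4, -243/5, 243/2, …
Sym-product of L_f,L_g gives L₀ (≤ ord 4).
h=h₀': d/dx-closure on L₀ ⇒ L.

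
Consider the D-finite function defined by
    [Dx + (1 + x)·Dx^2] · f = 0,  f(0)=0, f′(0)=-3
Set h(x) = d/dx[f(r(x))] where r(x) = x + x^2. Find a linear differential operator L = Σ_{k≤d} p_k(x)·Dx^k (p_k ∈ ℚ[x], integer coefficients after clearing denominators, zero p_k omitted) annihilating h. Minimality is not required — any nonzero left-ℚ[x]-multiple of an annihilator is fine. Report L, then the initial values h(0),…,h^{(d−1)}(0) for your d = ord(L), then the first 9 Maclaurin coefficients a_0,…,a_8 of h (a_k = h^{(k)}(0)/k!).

L = (-1 + 2·x + 2·x^2) + (1 + 3·x + 3·x^2 + 2·x^3)·Dx  (order 1).
h: a_k = -3, -3, 6, -3, -3, 6, -3, -3, 6, …
ICs: h(0) = -3.

f: a_k = 0, -3, 3/2, -1, 3/4, -3/5, 1/2, -3/7, 3/8, …
L₀ from L_f via x↦r, Dx↦r'^{-1}Dx.
h=h₀': d/dx-closure on L₀ ⇒ L.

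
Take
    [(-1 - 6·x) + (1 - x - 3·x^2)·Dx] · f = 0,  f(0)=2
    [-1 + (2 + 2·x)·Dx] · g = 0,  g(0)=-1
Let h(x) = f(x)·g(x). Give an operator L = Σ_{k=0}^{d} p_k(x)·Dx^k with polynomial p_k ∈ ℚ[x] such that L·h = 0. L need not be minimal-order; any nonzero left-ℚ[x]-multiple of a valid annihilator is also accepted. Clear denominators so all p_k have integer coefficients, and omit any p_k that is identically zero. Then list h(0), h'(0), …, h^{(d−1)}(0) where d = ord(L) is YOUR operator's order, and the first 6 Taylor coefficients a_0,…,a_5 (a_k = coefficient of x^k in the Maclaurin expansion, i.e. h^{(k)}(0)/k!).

L = (3 + 13·x + 9·x^2) + (-2 + 8·x^2 + 6·x^3)·Dx  (order 1).
h: a_k = -2, -3, -35/4, -143/8, -2819/64, -12509/128, …
ICs: h(0) = -2.

f: a_k = 2, 2, 8, 14, 38, 80, …
g: a_k = -1, -1/2, 1/8, -1/16, 5/128, -7/256, …
Sym-product of L_f,L_g gives L₀ (≤ ord 1).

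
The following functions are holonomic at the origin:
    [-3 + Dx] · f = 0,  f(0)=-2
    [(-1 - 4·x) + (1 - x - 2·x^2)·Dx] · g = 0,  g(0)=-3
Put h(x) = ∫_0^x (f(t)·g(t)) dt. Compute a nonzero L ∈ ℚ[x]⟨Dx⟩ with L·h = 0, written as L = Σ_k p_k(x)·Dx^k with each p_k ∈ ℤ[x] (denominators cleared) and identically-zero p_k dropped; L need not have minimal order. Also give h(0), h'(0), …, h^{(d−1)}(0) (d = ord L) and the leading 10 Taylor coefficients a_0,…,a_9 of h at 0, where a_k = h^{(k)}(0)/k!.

L = (4 + x - 6·x^2)·Dx + (-1 + x + 2·x^2)·Dx^2  (order 2).
h: a_k = 0, 6, 12, 21, 69/2, 1137/20, 477/5, 45879/280, 321213/1120, 1142227/2240, …
ICs: h(0) = 0, h′(0) = 6.

f: a_k = -2, -6, -9, -9, -27/4, -81/20, -81/40, -243/280, -729/2240, -243/2240, …
g: a_k = -3, -3, -9, -15, -33, -63, -129, -255, -513, -1023, …
Product ⇒ symmetric product L₀, ord ≤ 1.
Integrate: L := L₀·Dx.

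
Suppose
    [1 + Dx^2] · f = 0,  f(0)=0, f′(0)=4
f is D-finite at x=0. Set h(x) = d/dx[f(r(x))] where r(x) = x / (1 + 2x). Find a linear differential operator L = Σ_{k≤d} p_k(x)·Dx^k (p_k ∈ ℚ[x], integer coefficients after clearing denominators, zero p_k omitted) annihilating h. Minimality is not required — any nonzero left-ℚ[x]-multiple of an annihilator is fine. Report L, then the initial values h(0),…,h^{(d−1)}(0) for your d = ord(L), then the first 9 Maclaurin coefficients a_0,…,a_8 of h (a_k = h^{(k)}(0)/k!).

f: a_k = 0, 4, 0, -2/3, 0, 1/30, 0, -1/1260, 0, …
Substitute x→r, Dx→(1/r')Dx; clear ⇒ L₀.
Differentiate: ansatz ord ≤ ord L₀ ⇒ L.
L = (25 + 96·x + 96·x^2) + (12 + 72·x + 144·x^2 + 96·x^3)·Dx + (1 + 8·x + 24·x^2 + 32·x^3 + 16·x^4)·Dx^2  (order 2).
h: a_k = 4, -16, 46, -112, 1441/6, -450, 123479/180, -26396/45, -12104063/10080, …
ICs: h(0) = 4, h′(0) = -16.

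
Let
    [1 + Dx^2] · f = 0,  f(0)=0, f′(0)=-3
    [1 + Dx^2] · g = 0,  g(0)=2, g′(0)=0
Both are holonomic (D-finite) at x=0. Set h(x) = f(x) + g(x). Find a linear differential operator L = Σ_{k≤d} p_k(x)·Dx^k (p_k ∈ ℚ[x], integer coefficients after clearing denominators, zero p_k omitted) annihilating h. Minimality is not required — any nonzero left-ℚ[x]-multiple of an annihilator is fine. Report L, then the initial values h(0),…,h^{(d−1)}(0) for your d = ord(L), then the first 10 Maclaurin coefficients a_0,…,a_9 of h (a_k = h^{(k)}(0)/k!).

f: a_k = 0, -3, 0, 1/2, 0, -1/40, 0, 1/1680, 0, -1/120960, …
g: a_k = 2, 0, -1, 0, 1/12, 0, -1/360, 0, 1/20160, 0, …
Weyl lclm of L_f,L_g ⇒ L₀ (ord ≤ 4).
L = 1 + Dx^2  (order 2).
h: a_k = 2, -3, -1, 1/2, 1/12, -1/40, -1/360, 1/1680, 1/20160, -1/120960, …
ICs: h(0) = 2, h′(0) = -3.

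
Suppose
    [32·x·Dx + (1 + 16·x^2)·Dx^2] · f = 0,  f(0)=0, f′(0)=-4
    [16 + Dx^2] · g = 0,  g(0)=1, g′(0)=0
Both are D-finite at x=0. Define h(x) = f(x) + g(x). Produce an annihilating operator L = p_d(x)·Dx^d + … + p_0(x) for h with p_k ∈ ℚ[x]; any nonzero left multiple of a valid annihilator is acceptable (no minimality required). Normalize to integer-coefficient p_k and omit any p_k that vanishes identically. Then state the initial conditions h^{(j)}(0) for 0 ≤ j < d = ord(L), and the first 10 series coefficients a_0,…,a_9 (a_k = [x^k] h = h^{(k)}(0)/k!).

f: a_k = 0, -4, 0, 64/3, 0, -1024/5, 0, 16384/7, 0, -262144/9, …
g: a_k = 1, 0, -8, 0, 32/3, 0, -256/45, 0, 512/315, 0, …
L₀ := lclm(L_f,L_g); ord L₀ ≤ 2+2.
L = (-5632·x + 114688·x^3 + 131072·x^5)·Dx + (-16 + 1792·x^2 + 36864·x^4 + 65536·x^6)·Dx^2 + (-352·x + 7168·x^3 + 8192·x^5)·Dx^3 + (-1 + 112·x^2 + 2304·x^4 + 4096·x^6)·Dx^4  (order 4).
h: a_k = 1, -4, -8, 64/3, 32/3, -1024/5, -256/45, 16384/7, 512/315, -262144/9, …
ICs: h(0) = 1, h′(0) = -4, h′′(0) = -16, h′′′(0) = 128.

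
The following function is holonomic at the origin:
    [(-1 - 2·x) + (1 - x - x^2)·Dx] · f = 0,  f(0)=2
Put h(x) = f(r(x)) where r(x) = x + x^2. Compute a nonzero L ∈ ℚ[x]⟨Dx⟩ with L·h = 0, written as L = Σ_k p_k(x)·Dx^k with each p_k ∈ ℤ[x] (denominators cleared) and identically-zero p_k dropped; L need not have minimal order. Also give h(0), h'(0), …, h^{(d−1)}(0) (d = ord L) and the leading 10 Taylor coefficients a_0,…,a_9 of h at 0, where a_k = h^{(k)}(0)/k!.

f: a_k = 2, 2, 4, 6, 10, 16, 26, 42, 68, 110, …
Substitute x→r, Dx→(1/r')Dx; clear ⇒ L₀.
L = (1 + 4·x + 6·x^2 + 4·x^3) + (-1 + x + 2·x^2 + 2·x^3 + x^4)·Dx  (order 1).
h: a_k = 2, 2, 6, 14, 32, 74, 172, 398, 922, 2136, …
ICs: h(0) = 2.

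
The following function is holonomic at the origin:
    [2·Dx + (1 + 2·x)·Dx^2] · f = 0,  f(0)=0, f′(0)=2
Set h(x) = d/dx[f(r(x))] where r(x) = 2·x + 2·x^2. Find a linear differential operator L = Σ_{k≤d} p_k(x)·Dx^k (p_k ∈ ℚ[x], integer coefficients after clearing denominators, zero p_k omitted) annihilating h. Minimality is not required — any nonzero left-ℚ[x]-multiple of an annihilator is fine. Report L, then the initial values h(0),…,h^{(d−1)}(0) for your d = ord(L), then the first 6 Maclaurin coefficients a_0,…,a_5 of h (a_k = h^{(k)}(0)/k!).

L = 2 + (1 + 2·x)·Dx  (order 1).
h: a_k = 4, -8, 16, -32, 64, -128, …
ICs: h(0) = 4.

f: a_k = 0, 2, -2, 8/3, -4, 32/5, …
Change of var in L_f (x↦r) gives L₀.
h₀' ⇒ L via d/dx closure of L₀.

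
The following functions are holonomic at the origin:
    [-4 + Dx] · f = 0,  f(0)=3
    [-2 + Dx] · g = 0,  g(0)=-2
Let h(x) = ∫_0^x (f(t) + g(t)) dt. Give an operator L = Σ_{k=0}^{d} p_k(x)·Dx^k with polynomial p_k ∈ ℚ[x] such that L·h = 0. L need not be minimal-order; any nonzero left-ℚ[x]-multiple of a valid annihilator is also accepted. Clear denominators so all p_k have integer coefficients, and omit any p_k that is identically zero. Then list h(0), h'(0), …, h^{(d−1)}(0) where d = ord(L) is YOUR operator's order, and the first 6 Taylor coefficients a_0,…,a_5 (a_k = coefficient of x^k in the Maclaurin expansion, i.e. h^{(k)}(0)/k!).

f: a_k = 3, 12, 24, 32, 32, 128/5, …
g: a_k = -2, -4, -4, -8/3, -4/3, -8/15, …
L₀ := lclm(L_f,L_g); ord L₀ ≤ 1+1.
h=∫₀ˣh₀: take L = L₀·Dx.
L = 8·Dx - 6·Dx^2 + Dx^3  (order 3).
h: a_k = 0, 1, 4, 20/3, 22/3, 92/15, …
ICs: h(0) = 0, h′(0) = 1, h′′(0) = 8.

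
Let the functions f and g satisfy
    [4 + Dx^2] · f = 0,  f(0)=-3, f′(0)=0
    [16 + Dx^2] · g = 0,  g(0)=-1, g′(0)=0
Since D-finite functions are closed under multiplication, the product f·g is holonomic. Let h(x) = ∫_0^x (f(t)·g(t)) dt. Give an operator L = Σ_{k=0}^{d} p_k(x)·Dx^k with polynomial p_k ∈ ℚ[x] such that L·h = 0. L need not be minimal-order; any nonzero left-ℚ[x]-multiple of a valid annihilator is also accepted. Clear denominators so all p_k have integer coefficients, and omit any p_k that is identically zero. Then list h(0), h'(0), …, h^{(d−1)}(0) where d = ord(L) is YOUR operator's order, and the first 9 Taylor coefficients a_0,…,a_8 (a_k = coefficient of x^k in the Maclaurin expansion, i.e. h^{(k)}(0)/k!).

f: a_k = -3, 0, 6, 0, -2, 0, 4/15, 0, -2/105, …
g: a_k = -1, 0, 8, 0, -32/3, 0, 256/45, 0, -512/315, …
Sym-product of L_f,L_g gives L₀ (≤ ord 4).
∫: right-multiply L₀ by Dx.
L = 144·Dx + 40·Dx^3 + Dx^5  (order 5).
h: a_k = 0, 3, 0, -10, 0, 82/5, 0, -292/21, 0, …
ICs: h(0) = 0, h′(0) = 3, h′′(0) = 0, h′′′(0) = -60, h′′′′(0) = 0.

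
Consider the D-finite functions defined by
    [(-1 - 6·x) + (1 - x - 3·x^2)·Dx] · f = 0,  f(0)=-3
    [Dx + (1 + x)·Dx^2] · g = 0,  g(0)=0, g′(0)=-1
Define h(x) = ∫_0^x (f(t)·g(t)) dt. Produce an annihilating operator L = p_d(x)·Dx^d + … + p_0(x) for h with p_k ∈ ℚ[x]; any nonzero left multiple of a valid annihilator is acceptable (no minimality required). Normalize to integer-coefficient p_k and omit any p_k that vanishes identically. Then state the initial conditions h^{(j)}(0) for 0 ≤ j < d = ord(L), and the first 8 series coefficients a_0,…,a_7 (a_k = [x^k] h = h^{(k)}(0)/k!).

L = (7 + 12·x)·Dx + (1 + 15·x + 15·x^2)·Dx^2 + (-1 + 4·x^2 + 3·x^3)·Dx^3  (order 3).
h: a_k = 0, 0, 3/2, 1/2, 23/8, 61/20, 1007/120, 478/35, …
ICs: h(0) = 0, h′(0) = 0, h′′(0) = 3.

f: a_k = -3, -3, -12, -21, -57, -120, -291, -651, …
g: a_k = 0, -1, 1/2, -1/3, 1/4, -1/5, 1/6, -1/7, …
f·g: L₀ = L_f ⊗_s L_g, ord ≤ 1·2.
∫: right-multiply L₀ by Dx.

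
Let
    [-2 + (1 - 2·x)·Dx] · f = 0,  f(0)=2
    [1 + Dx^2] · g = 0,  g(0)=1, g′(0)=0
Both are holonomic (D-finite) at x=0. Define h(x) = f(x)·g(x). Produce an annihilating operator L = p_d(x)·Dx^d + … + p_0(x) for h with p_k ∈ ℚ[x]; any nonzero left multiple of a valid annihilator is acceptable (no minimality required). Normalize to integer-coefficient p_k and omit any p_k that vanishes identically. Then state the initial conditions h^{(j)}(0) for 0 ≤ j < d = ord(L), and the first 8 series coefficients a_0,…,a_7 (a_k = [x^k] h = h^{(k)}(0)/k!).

L = (-1 + 2·x) + 4·Dx + (-1 + 2·x)·Dx^2  (order 2).
h: a_k = 2, 4, 7, 14, 337/12, 337/6, 40439/360, 40439/180, …
ICs: h(0) = 2, h′(0) = 4.

f: a_k = 2, 4, 8, 16, 32, 64, 128, 256, …
g: a_k = 1, 0, -1/2, 0, 1/24, 0, -1/720, 0, …
f·g: L₀ = L_f ⊗_s L_g, ord ≤ 1·2.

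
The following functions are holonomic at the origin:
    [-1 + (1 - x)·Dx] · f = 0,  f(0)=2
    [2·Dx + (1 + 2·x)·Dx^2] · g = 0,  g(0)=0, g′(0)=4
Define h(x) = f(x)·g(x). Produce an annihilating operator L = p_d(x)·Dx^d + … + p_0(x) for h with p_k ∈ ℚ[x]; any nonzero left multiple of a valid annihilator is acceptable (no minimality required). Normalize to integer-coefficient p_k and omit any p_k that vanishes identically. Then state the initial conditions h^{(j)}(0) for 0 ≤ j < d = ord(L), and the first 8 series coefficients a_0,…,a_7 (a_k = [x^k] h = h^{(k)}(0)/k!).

L = 2 + 6·x·Dx + (-1 - x + 2·x^2)·Dx^2  (order 2).
h: a_k = 0, 8, 0, 32/3, -16/3, 304/15, -112/5, 1776/35, …
ICs: h(0) = 0, h′(0) = 8.

f: a_k = 2, 2, 2, 2, 2, 2, 2, 2, …
g: a_k = 0, 4, -4, 16/3, -8, 64/5, -64/3, 256/7, …
h₀=f·g: eliminate ⇒ L₀, order ≤ 1·2.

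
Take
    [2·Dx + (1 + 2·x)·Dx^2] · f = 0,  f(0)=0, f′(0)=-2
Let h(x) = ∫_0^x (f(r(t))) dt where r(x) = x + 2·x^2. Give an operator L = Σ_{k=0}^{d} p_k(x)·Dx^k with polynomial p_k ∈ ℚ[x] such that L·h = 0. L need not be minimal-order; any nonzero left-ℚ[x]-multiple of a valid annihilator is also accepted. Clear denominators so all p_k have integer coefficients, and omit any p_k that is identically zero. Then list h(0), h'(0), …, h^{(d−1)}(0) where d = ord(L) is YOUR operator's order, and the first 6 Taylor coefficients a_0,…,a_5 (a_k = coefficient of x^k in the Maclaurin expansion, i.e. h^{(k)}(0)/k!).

L = (-2 + 8·x + 16·x^2)·Dx^2 + (1 + 6·x + 12·x^2 + 16·x^3)·Dx^3  (order 3).
h: a_k = 0, 0, -1, -2/3, 4/3, -4/5, …
ICs: h(0) = 0, h′(0) = 0, h′′(0) = -2.

f: a_k = 0, -2, 2, -8/3, 4, -32/5, …
f∘r: x↦r, Dx↦Dx/r' in L_f ⇒ L₀.
h=∫₀ˣh₀: take L = L₀·Dx.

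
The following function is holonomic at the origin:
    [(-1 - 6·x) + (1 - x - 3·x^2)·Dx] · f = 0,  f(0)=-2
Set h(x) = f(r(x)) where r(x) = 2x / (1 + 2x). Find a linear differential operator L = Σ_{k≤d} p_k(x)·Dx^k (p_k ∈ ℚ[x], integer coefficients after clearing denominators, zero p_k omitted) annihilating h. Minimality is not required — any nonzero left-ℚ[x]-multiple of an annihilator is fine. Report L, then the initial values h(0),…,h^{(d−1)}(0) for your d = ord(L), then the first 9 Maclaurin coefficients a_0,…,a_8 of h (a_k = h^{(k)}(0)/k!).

L = (2 + 28·x) + (-1 - 4·x + 8·x^2 + 24·x^3)·Dx  (order 1).
h: a_k = -2, -4, -24, 0, -288, 576, -4608, 16128, -87552, …
ICs: h(0) = -2.

f: a_k = -2, -2, -8, -14, -38, -80, -194, -434, -1016, …
h₀=f(r): pull back L_f along r ⇒ L₀.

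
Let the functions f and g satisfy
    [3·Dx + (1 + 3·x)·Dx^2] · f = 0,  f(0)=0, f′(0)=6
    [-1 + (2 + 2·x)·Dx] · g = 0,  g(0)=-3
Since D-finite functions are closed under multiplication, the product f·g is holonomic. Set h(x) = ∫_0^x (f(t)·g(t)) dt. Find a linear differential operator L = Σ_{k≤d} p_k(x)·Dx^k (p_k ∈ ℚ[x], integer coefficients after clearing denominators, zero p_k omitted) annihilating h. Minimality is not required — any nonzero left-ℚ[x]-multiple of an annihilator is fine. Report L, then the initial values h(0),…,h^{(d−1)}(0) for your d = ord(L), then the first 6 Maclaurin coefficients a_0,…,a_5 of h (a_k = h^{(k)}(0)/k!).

L = (-3 + 3·x)·Dx + (8 + 8·x)·Dx^2 + (4 + 20·x + 28·x^2 + 12·x^3)·Dx^3  (order 3).
h: a_k = 0, 0, -9, 6, -153/16, 18, …
ICs: h(0) = 0, h′(0) = 0, h′′(0) = -18.

f: a_k = 0, 6, -9, 18, -81/2, 486/5, …
g: a_k = -3, -3/2, 3/8, -3/16, 15/128, -21/256, …
L₀ := L_f ⊗_s L_g (sym. prod.), ord ≤ 2.
∫: right-multiply L₀ by Dx.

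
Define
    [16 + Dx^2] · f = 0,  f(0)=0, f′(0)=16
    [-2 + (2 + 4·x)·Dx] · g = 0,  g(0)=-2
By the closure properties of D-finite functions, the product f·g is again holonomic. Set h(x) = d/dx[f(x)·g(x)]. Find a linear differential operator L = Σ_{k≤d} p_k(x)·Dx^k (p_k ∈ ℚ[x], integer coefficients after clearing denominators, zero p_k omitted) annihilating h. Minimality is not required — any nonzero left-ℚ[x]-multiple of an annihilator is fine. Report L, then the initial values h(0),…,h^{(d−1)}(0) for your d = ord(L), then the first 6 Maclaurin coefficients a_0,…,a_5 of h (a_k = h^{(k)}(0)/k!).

f: a_k = 0, 16, 0, -128/3, 0, 512/15, …
g: a_k = -2, -2, 1, -1, 5/4, -7/4, …
h₀=f·g: eliminate ⇒ L₀, order ≤ 2·1.
h₀' ⇒ L via d/dx closure of L₀.
L = (413 + 2688·x + 6784·x^2 + 8192·x^3 + 4096·x^4) + (-26 - 180·x - 384·x^2 - 256·x^3)·Dx + (19 + 140·x + 396·x^2 + 512·x^3 + 256·x^4)·Dx^2  (order 2).
h: a_k = -32, -64, 304, 832/3, -1364/3, -1608/5, …
ICs: h(0) = -32, h′(0) = -64.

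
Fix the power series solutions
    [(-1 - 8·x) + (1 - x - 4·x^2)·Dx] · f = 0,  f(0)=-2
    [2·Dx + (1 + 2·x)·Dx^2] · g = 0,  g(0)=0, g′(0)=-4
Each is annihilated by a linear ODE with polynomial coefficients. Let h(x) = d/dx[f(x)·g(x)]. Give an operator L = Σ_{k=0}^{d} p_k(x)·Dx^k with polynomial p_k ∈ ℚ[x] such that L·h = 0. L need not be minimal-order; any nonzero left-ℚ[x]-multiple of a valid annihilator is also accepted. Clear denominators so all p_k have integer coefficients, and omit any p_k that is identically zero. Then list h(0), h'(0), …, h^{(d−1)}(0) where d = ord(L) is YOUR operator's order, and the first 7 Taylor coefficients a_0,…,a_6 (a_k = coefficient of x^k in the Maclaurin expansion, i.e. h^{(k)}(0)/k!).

L = (160 + 720·x + 1152·x^2) + (11 + 170·x + 768·x^2 + 896·x^3)·Dx + (-5 - 21·x + 14·x^2 + 136·x^3 + 128·x^4)·Dx^2  (order 2).
h: a_k = 8, 0, 128, 320/3, 3344/3, 8608/5, 26288/3, …
ICs: h(0) = 8, h′(0) = 0.

f: a_k = -2, -2, -10, -18, -58, -130, -362, …
g: a_k = 0, -4, 4, -16/3, 8, -64/5, 64/3, …
f·g: L₀ = L_f ⊗_s L_g, ord ≤ 1·2.
h₀' ⇒ L via d/dx closure of L₀.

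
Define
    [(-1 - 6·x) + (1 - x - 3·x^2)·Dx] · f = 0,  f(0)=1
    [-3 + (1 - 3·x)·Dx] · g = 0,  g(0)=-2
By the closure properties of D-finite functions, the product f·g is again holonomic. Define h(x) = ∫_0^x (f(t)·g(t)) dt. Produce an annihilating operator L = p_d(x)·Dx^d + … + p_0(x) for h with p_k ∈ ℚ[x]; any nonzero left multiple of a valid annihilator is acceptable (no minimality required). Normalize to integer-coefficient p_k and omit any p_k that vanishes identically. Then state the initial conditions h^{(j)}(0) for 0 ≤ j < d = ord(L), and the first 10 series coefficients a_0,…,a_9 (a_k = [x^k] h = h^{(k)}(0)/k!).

L = (-4 + 27·x^2)·Dx + (1 - 4·x + 9·x^3)·Dx^2  (order 2).
h: a_k = 0, -2, -4, -32/3, -55/2, -368/5, -592/3, -3746/7, -1459, -36032/9, …
ICs: h(0) = 0, h′(0) = -2.

f: a_k = 1, 1, 4, 7, 19, 40, 97, 217, 508, 1159, …
g: a_k = -2, -6, -18, -54, -162, -486, -1458, -4374, -13122, -39366, …
Sym-product of L_f,L_g gives L₀ (≤ ord 1).
∫: right-multiply L₀ by Dx.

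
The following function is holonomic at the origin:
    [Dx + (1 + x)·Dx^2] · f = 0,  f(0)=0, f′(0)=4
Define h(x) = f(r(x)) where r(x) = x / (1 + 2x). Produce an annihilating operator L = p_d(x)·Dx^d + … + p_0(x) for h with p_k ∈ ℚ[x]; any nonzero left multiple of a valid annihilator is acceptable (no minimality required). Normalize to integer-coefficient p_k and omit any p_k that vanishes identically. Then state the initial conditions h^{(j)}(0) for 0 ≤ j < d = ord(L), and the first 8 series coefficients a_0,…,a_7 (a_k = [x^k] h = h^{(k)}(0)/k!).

L = (5 + 12·x)·Dx + (1 + 5·x + 6·x^2)·Dx^2  (order 2).
h: a_k = 0, 4, -10, 76/3, -65, 844/5, -1330/3, 8236/7, …
ICs: h(0) = 0, h′(0) = 4.

f: a_k = 0, 4, -2, 4/3, -1, 4/5, -2/3, 4/7, …
Change of var in L_f (x↦r) gives L₀.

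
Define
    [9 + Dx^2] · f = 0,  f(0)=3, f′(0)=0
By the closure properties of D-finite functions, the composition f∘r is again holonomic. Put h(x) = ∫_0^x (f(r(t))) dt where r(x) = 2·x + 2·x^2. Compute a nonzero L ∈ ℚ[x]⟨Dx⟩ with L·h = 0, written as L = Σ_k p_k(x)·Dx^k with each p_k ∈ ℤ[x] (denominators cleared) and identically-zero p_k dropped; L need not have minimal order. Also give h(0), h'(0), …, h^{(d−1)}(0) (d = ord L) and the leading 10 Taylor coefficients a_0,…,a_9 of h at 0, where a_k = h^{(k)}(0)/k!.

f: a_k = 3, 0, -27/2, 0, 81/8, 0, -243/80, 0, 2187/4480, 0, …
Substitute x→r, Dx→(1/r')Dx; clear ⇒ L₀.
h=∫₀ˣh₀: take L = L₀·Dx.
L = (36 + 216·x + 432·x^2 + 288·x^3)·Dx - 2·Dx^2 + (1 + 2·x)·Dx^3  (order 3).
h: a_k = 0, 3, 0, -18, -27, 108/5, 108, 3888/35, -324/5, -10224/35, …
ICs: h(0) = 0, h′(0) = 3, h′′(0) = 0.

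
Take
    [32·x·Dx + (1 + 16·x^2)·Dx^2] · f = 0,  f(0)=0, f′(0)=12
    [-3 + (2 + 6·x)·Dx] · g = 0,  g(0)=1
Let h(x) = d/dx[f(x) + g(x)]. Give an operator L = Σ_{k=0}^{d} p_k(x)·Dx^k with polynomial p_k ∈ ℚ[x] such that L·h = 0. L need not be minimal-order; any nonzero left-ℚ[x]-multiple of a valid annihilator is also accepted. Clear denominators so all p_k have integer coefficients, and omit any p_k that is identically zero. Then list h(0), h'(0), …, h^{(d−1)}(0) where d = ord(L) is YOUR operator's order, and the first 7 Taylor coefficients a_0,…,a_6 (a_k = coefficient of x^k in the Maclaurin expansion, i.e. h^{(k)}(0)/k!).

f: a_k = 0, 12, 0, -64, 0, 3072/5, 0, …
g: a_k = 1, 3/2, -9/8, 27/16, -405/128, 1701/256, -15309/1024, …
h₀=f+g: left-lcm gives L₀, ord ≤ 3.
h₀' ⇒ L via d/dx closure of L₀.
L = (-192 - 1440·x + 9216·x^2 + 13824·x^3) + (-155 - 768·x + 4128·x^2 + 36864·x^3 + 48384·x^4)·Dx + (-6 + 110·x + 576·x^2 + 2624·x^3 + 10752·x^4 + 13824·x^5)·Dx^2  (order 2).
h: a_k = 27/2, -9/4, -2991/16, -405/32, 794937/256, -45927/512, -100158099/2048, …
ICs: h(0) = 27/2, h′(0) = -9/4.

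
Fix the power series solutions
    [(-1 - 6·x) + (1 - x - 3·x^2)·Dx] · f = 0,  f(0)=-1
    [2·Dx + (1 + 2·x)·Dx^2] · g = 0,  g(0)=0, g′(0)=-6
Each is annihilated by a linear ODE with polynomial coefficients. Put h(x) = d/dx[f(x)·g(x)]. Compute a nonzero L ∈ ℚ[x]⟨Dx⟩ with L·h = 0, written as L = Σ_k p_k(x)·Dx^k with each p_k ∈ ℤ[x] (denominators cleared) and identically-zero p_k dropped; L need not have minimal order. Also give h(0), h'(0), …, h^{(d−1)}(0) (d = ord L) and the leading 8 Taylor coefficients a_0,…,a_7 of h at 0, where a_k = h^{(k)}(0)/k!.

f: a_k = -1, -1, -4, -7, -19, -40, -97, -217, …
g: a_k = 0, -6, 6, -8, 12, -96/5, 32, -384/7, …
L₀ := L_f ⊗_s L_g (sym. prod.), ord ≤ 2.
Derive L from L₀ (diff closure).
L = (26 + 108·x + 162·x^2) + (2 + 28·x + 117·x^2 + 126·x^3)·Dx + (-1 - 4·x + 2·x^2 + 21·x^3 + 18·x^4)·Dx^2  (order 2).
h: a_k = 6, 0, 78, 56, 556, 3636/5, 17838/5, 217632/35, …
ICs: h(0) = 6, h′(0) = 0.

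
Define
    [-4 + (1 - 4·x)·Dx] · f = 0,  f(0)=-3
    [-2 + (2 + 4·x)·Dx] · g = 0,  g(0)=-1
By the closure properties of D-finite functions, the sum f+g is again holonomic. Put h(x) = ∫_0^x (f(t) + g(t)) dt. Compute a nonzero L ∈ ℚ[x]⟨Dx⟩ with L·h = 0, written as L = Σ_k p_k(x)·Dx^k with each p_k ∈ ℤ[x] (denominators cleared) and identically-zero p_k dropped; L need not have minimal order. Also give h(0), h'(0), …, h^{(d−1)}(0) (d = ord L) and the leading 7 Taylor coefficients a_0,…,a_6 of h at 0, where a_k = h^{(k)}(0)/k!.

L = (-12 - 16·x)·Dx + (11 + 40·x + 48·x^2)·Dx^2 + (-1 - 2·x + 16·x^2 + 32·x^3)·Dx^3  (order 3).
h: a_k = 0, -4, -13/2, -95/6, -385/8, -6139/40, -24583/48, …
ICs: h(0) = 0, h′(0) = -4, h′′(0) = -13.

f: a_k = -3, -12, -48, -192, -768, -3072, -12288, …
g: a_k = -1, -1, 1/2, -1/2, 5/8, -7/8, 21/16, …
h₀=f+g: left-lcm gives L₀, ord ≤ 2.
h=∫₀ˣh₀: take L = L₀·Dx.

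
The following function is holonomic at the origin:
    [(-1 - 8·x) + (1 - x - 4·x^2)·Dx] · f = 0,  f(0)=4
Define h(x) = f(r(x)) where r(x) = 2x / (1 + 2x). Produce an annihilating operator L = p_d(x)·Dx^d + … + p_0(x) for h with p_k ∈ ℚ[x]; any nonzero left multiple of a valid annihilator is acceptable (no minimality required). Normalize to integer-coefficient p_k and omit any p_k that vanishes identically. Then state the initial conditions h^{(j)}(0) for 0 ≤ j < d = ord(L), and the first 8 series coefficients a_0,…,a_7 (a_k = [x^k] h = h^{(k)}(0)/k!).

f: a_k = 4, 4, 20, 36, 116, 260, 724, 1764, …
f∘r: x↦r, Dx↦Dx/r' in L_f ⇒ L₀.
L = (2 + 36·x) + (-1 - 4·x + 12·x^2 + 32·x^3)·Dx  (order 1).
h: a_k = 4, 8, 64, 0, 1024, -2048, 20480, -73728, …
ICs: h(0) = 4.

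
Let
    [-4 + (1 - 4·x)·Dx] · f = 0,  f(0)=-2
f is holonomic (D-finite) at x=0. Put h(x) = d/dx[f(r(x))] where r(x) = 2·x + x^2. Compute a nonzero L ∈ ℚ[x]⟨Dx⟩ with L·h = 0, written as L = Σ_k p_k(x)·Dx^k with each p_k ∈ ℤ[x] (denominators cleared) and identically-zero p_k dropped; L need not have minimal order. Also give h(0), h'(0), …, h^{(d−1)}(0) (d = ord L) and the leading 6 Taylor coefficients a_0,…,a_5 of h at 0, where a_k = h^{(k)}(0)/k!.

L = (17 + 24·x + 12·x^2) + (-1 + 7·x + 12·x^2 + 4·x^3)·Dx  (order 1).
h: a_k = -16, -272, -3456, -39040, -413440, -4203264, …
ICs: h(0) = -16.

f: a_k = -2, -8, -32, -128, -512, -2048, …
f∘r: x↦r, Dx↦Dx/r' in L_f ⇒ L₀.
Derive L from L₀ (diff closure).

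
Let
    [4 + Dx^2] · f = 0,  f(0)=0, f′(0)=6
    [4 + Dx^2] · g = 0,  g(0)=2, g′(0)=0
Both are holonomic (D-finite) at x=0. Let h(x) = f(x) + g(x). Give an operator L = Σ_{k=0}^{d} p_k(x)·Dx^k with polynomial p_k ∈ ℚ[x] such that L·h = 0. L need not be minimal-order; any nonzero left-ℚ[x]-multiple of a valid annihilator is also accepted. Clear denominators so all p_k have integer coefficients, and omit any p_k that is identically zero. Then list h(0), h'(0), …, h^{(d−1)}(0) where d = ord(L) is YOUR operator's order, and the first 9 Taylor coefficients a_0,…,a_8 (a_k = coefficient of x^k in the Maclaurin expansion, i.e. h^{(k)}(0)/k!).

L = 4 + Dx^2  (order 2).
h: a_k = 2, 6, -4, -4, 4/3, 4/5, -8/45, -8/105, 4/315, …
ICs: h(0) = 2, h′(0) = 6.

f: a_k = 0, 6, 0, -4, 0, 4/5, 0, -8/105, 0, …
g: a_k = 2, 0, -4, 0, 4/3, 0, -8/45, 0, 4/315, …
h₀=f+g: left-lcm gives L₀, ord ≤ 4.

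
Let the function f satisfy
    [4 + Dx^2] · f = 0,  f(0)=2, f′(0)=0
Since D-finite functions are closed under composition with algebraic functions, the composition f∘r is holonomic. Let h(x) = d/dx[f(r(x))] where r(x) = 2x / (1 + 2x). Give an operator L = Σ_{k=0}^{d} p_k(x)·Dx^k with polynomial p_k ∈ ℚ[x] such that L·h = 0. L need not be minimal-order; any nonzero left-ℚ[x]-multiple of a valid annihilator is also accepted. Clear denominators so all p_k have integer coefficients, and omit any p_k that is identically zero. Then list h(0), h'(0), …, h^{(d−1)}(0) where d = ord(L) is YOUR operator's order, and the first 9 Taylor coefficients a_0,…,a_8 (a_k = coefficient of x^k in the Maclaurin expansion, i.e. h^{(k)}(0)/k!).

f: a_k = 2, 0, -4, 0, 4/3, 0, -8/45, 0, 4/315, …
f∘r: x↦r, Dx↦Dx/r' in L_f ⇒ L₀.
h₀' ⇒ L via d/dx closure of L₀.
L = (40 + 96·x + 96·x^2) + (12 + 72·x + 144·x^2 + 96·x^3)·Dx + (1 + 8·x + 24·x^2 + 32·x^3 + 16·x^4)·Dx^2  (order 2).
h: a_k = 0, -32, 192, -2048/3, 5120/3, -39424/15, -7168/5, 9641984/315, -5292032/35, …
ICs: h(0) = 0, h′(0) = -32.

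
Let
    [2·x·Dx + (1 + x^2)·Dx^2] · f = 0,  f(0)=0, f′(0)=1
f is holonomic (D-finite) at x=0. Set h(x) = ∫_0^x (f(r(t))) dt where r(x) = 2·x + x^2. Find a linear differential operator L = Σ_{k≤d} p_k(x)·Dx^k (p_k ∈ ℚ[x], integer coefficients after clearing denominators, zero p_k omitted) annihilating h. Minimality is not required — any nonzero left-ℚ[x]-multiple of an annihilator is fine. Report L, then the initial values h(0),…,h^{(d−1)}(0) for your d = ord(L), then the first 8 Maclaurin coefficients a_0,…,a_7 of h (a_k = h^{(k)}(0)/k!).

L = (-1 + 8·x + 16·x^2 + 12·x^3 + 3·x^4)·Dx^2 + (1 + x + 4·x^2 + 8·x^3 + 5·x^4 + x^5)·Dx^3  (order 3).
h: a_k = 0, 0, 1, 1/3, -2/3, -4/5, 11/15, 47/21, …
ICs: h(0) = 0, h′(0) = 0, h′′(0) = 2.

f: a_k = 0, 1, 0, -1/3, 0, 1/5, 0, -1/7, …
Substitute x→r, Dx→(1/r')Dx; clear ⇒ L₀.
Integrate: L := L₀·Dx.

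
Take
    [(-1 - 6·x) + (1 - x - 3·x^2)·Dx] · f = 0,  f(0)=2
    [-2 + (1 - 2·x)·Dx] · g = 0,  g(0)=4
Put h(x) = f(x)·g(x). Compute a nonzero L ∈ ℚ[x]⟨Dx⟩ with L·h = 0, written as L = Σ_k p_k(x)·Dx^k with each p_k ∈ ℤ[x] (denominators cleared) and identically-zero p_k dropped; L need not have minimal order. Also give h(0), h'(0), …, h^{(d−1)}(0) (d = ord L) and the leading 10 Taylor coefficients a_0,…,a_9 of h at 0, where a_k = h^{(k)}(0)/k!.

f: a_k = 2, 2, 8, 14, 38, 80, 194, 434, 1016, 2318, …
g: a_k = 4, 8, 16, 32, 64, 128, 256, 512, 1024, 2048, …
h₀=f·g: eliminate ⇒ L₀, order ≤ 1·1.
L = (-3 - 2·x + 18·x^2) + (1 - 3·x - x^2 + 6·x^3)·Dx  (order 1).
h: a_k = 8, 24, 80, 216, 584, 1488, 3752, 9240, 22544, 54360, …
ICs: h(0) = 8.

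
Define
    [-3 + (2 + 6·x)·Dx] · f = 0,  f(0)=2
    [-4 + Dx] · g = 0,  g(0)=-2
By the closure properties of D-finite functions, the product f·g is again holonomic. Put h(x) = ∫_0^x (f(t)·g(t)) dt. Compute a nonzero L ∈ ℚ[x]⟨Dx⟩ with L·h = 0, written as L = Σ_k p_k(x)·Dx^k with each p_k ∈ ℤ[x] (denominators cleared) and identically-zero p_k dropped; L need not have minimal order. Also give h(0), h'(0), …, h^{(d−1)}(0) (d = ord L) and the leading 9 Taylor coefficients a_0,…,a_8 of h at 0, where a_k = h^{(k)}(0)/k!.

f: a_k = 2, 3, -9/4, 27/8, -405/64, 1701/128, -15309/512, 72171/1024, -2814669/16384, …
g: a_k = -2, -8, -16, -64/3, -64/3, -256/15, -512/45, -2048/315, -1024/315, …
f·g: L₀ = L_f ⊗_s L_g, ord ≤ 1·1.
Integrate: L := L₀·Dx.
L = (-11 - 24·x)·Dx + (2 + 6·x)·Dx^2  (order 2).
h: a_k = 0, -4, -11, -103/6, -953/48, -8161/480, -76883/5760, -497863/80640, -9695729/1290240, …
ICs: h(0) = 0, h′(0) = -4.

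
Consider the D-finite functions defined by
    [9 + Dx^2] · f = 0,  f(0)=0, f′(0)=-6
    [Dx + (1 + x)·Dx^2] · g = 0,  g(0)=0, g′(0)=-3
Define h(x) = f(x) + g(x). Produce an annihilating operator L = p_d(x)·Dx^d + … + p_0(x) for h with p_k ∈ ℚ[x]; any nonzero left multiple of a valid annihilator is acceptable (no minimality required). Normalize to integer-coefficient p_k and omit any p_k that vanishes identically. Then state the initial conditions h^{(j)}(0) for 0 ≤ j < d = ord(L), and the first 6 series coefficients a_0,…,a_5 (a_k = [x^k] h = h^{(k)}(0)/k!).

L = (135 + 162·x + 81·x^2)·Dx + (99 + 261·x + 243·x^2 + 81·x^3)·Dx^2 + (15 + 18·x + 9·x^2)·Dx^3 + (11 + 29·x + 27·x^2 + 9·x^3)·Dx^4  (order 4).
h: a_k = 0, -9, 3/2, 8, 3/4, -93/20, …
ICs: h(0) = 0, h′(0) = -9, h′′(0) = 3, h′′′(0) = 48.

f: a_k = 0, -6, 0, 9, 0, -81/20, …
g: a_k = 0, -3, 3/2, -1, 3/4, -3/5, …
Sum ⇒ L₀ = lclm(L_f,L_g) in ℚ(x)⟨Dx⟩.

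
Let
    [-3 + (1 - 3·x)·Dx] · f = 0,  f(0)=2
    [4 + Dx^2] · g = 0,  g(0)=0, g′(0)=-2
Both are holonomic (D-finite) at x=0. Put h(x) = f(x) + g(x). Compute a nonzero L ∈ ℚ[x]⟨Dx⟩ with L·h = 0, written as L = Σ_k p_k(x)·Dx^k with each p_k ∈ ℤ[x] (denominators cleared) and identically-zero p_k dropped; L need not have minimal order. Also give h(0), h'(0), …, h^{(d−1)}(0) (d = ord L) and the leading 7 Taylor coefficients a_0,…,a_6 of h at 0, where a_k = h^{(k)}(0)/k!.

L = (348 - 144·x + 216·x^2) + (-44 + 180·x - 216·x^2 + 216·x^3)·Dx + (87 - 36·x + 54·x^2)·Dx^2 + (-11 + 45·x - 54·x^2 + 54·x^3)·Dx^3  (order 3).
h: a_k = 2, 4, 18, 166/3, 162, 7286/15, 1458, …
ICs: h(0) = 2, h′(0) = 4, h′′(0) = 36.

f: a_k = 2, 6, 18, 54, 162, 486, 1458, …
g: a_k = 0, -2, 0, 4/3, 0, -4/15, 0, …
f+g: L₀ = lclm(L_f,L_g), ord ≤ 1+2.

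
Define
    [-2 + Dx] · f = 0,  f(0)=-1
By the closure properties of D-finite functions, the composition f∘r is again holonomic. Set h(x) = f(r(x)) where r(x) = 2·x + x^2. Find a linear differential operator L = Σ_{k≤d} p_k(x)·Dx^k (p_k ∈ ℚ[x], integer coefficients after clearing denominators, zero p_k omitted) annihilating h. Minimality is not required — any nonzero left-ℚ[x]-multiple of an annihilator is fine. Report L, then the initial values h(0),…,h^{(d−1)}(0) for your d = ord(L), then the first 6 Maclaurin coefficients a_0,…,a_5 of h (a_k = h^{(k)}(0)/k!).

f: a_k = -1, -2, -2, -4/3, -2/3, -4/15, …
f∘r: x↦r, Dx↦Dx/r' in L_f ⇒ L₀.
L = (-4 - 4·x) + Dx  (order 1).
h: a_k = -1, -4, -10, -56/3, -86/3, -568/15, …
ICs: h(0) = -1.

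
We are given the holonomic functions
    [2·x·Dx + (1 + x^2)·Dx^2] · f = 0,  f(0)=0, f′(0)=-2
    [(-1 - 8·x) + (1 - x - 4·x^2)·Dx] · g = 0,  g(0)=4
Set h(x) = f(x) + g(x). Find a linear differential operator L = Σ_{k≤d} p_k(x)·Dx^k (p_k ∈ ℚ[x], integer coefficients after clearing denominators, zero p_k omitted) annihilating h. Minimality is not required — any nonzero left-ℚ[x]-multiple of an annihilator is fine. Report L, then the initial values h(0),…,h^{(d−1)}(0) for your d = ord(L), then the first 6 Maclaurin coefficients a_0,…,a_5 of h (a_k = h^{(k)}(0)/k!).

L = (10 - 40·x - 478·x^2 - 864·x^3 - 2496·x^4 - 384·x^6)·Dx + (-28 - 246·x - 316·x^2 - 1182·x^3 - 752·x^4 - 2048·x^5 - 48·x^6 - 384·x^7)·Dx^2 + (5 + 8·x + 32·x^2 - 104·x^3 - 197·x^4 - 128·x^5 - 288·x^6 - 16·x^7 - 64·x^8)·Dx^3  (order 3).
h: a_k = 4, 2, 20, 110/3, 116, 1298/5, …
ICs: h(0) = 4, h′(0) = 2, h′′(0) = 40.

f: a_k = 0, -2, 0, 2/3, 0, -2/5, …
g: a_k = 4, 4, 20, 36, 116, 260, …
f+g: L₀ = lclm(L_f,L_g), ord ≤ 2+1.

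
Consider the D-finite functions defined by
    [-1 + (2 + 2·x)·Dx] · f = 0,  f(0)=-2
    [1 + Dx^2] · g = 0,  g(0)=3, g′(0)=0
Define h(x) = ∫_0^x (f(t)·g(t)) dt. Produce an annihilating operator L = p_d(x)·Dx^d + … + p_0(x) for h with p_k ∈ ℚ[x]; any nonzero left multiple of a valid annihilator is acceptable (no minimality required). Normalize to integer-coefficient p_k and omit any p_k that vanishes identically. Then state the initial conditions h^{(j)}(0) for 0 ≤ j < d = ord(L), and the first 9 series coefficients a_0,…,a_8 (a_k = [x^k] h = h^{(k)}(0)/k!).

L = (7 + 8·x + 4·x^2)·Dx + (-4 - 4·x)·Dx^2 + (4 + 8·x + 4·x^2)·Dx^3  (order 3).
h: a_k = 0, -6, -3/2, 5/4, 9/32, -5/64, -13/768, 349/53760, -401/122880, …
ICs: h(0) = 0, h′(0) = -6, h′′(0) = -3.

f: a_k = -2, -1, 1/4, -1/8, 5/64, -7/128, 21/512, -33/1024, 429/16384, …
g: a_k = 3, 0, -3/2, 0, 1/8, 0, -1/240, 0, 1/13440, …
Sym-product of L_f,L_g gives L₀ (≤ ord 2).
∫: right-multiply L₀ by Dx.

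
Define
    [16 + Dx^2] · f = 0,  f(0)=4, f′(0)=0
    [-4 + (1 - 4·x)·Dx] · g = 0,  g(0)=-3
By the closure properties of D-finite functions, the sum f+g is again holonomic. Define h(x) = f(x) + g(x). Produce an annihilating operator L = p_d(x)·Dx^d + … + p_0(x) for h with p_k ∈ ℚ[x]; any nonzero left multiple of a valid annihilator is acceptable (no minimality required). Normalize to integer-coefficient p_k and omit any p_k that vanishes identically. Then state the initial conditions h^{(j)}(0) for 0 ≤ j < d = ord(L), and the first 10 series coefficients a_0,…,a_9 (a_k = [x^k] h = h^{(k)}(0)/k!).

L = (-448 + 512·x - 1024·x^2) + (48 - 320·x + 768·x^2 - 1024·x^3)·Dx + (-28 + 32·x - 64·x^2)·Dx^2 + (3 - 20·x + 48·x^2 - 64·x^3)·Dx^3  (order 3).
h: a_k = 1, -12, -80, -192, -2176/3, -3072, -553984/45, -49152, -61929472/315, -786432, …
ICs: h(0) = 1, h′(0) = -12, h′′(0) = -160.

f: a_k = 4, 0, -32, 0, 128/3, 0, -1024/45, 0, 2048/315, 0, …
g: a_k = -3, -12, -48, -192, -768, -3072, -12288, -49152, -196608, -786432, …
Sum ⇒ L₀ = lclm(L_f,L_g) in ℚ(x)⟨Dx⟩.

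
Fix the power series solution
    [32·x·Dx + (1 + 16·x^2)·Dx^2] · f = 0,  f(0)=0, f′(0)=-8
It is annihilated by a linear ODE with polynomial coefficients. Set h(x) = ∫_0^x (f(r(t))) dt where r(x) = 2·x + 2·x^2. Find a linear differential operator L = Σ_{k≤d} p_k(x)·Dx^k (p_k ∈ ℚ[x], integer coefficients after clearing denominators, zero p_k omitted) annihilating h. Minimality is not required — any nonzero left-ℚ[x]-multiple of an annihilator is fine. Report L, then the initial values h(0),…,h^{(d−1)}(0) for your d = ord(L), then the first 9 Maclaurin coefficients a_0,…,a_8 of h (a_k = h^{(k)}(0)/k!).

f: a_k = 0, -8, 0, 128/3, 0, -2048/5, 0, 32768/7, 0, …
h₀=f(r): pull back L_f along r ⇒ L₀.
h=∫₀ˣh₀: take L = L₀·Dx.
L = (-2 + 128·x + 512·x^2 + 768·x^3 + 384·x^4)·Dx^2 + (1 + 2·x + 64·x^2 + 256·x^3 + 320·x^4 + 128·x^5)·Dx^3  (order 3).
h: a_k = 0, 0, -8, -16/3, 256/3, 1024/5, -30208/15, -195584/21, 409600/7, …
ICs: h(0) = 0, h′(0) = 0, h′′(0) = -16.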